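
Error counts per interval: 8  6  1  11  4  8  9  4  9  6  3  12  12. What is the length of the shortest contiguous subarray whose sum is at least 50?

add 8: running sum 8 < 50
add 6: running sum 14 < 50
add 1: running sum 15 < 50
add 11: running sum 26 < 50
add 4: running sum 30 < 50
add 8: running sum 38 < 50
add 9: running sum 47 < 50
add 4: shortest ending here [8, 6, 1, 11, 4, 8, 9, 4] sum 51, len 8
add 9: shortest ending here [6, 1, 11, 4, 8, 9, 4, 9] sum 52, len 8
add 6: shortest ending here [11, 4, 8, 9, 4, 9, 6] sum 51, len 7
add 3: shortest ending here [11, 4, 8, 9, 4, 9, 6, 3] sum 54, len 8
add 12: shortest ending here [8, 9, 4, 9, 6, 3, 12] sum 51, len 7
add 12: shortest ending here [9, 4, 9, 6, 3, 12, 12] sum 55, len 7
Shortest qualifying length: 7.

7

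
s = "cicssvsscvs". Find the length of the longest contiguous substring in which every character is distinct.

3

add c: [c] len 1
add i: [c, i] len 2
add c (repeat c, move left end past it): [i, c] len 2
add s: [i, c, s] len 3
add s (repeat s, move left end past it): [s] len 1
add v: [s, v] len 2
add s (repeat s, move left end past it): [v, s] len 2
add s (repeat s, move left end past it): [s] len 1
add c: [s, c] len 2
add v: [s, c, v] len 3
add s (repeat s, move left end past it): [c, v, s] len 3
Longest all-distinct length: 3.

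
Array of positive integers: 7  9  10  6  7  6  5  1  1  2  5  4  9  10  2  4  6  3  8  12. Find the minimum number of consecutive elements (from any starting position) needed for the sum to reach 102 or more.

19

add 7: running sum 7 < 102
add 9: running sum 16 < 102
add 10: running sum 26 < 102
add 6: running sum 32 < 102
add 7: running sum 39 < 102
add 6: running sum 45 < 102
add 5: running sum 50 < 102
add 1: running sum 51 < 102
add 1: running sum 52 < 102
add 2: running sum 54 < 102
add 5: running sum 59 < 102
add 4: running sum 63 < 102
add 9: running sum 72 < 102
add 10: running sum 82 < 102
add 2: running sum 84 < 102
add 4: running sum 88 < 102
add 6: running sum 94 < 102
add 3: running sum 97 < 102
end 18: [7, 9, 10, 6, 7, 6, 5, 1, 1, 2, 5, 4, 9, 10, 2, 4, 6, 3, 8] sum 105, len 19
end 19: [9, 10, 6, 7, 6, 5, 1, 1, 2, 5, 4, 9, 10, 2, 4, 6, 3, 8, 12] sum 110, len 19
Shortest qualifying length: 19.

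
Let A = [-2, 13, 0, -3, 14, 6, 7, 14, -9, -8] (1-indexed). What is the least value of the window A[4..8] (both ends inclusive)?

-3

Elements at indices 4..8: -3, 14, 6, 7, 14
min(-3, 14, 6, 7, 14) = -3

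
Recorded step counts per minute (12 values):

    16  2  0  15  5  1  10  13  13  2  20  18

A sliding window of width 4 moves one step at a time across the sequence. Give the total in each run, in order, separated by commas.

33, 22, 21, 31, 29, 37, 38, 48, 53

Sliding a size-4 window across the 12 values:
16 2 0 15 → sum 33
2 0 15 5 → sum 22
0 15 5 1 → sum 21
15 5 1 10 → sum 31
5 1 10 13 → sum 29
1 10 13 13 → sum 37
10 13 13 2 → sum 38
13 13 2 20 → sum 48
13 2 20 18 → sum 53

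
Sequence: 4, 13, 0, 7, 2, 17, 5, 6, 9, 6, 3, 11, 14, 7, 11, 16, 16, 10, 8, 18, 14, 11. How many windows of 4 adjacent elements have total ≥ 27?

(4, 13, 0, 7) → sum 24
(13, 0, 7, 2) → sum 22
(0, 7, 2, 17) → sum 26
(7, 2, 17, 5) → sum 31  ≥ 27 ✓
(2, 17, 5, 6) → sum 30  ≥ 27 ✓
(17, 5, 6, 9) → sum 37  ≥ 27 ✓
(5, 6, 9, 6) → sum 26
(6, 9, 6, 3) → sum 24
(9, 6, 3, 11) → sum 29  ≥ 27 ✓
(6, 3, 11, 14) → sum 34  ≥ 27 ✓
(3, 11, 14, 7) → sum 35  ≥ 27 ✓
(11, 14, 7, 11) → sum 43  ≥ 27 ✓
(14, 7, 11, 16) → sum 48  ≥ 27 ✓
(7, 11, 16, 16) → sum 50  ≥ 27 ✓
(11, 16, 16, 10) → sum 53  ≥ 27 ✓
(16, 16, 10, 8) → sum 50  ≥ 27 ✓
(16, 10, 8, 18) → sum 52  ≥ 27 ✓
(10, 8, 18, 14) → sum 50  ≥ 27 ✓
(8, 18, 14, 11) → sum 51  ≥ 27 ✓
14 windows satisfy the condition.

14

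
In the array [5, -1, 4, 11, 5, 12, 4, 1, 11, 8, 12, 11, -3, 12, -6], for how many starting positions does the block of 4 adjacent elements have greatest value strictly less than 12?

[5, -1, 4, 11] → max 11  < 12 ✓
[-1, 4, 11, 5] → max 11  < 12 ✓
[4, 11, 5, 12] → max 12
[11, 5, 12, 4] → max 12
[5, 12, 4, 1] → max 12
[12, 4, 1, 11] → max 12
[4, 1, 11, 8] → max 11  < 12 ✓
[1, 11, 8, 12] → max 12
[11, 8, 12, 11] → max 12
[8, 12, 11, -3] → max 12
[12, 11, -3, 12] → max 12
[11, -3, 12, -6] → max 12
3 windows satisfy the condition.

3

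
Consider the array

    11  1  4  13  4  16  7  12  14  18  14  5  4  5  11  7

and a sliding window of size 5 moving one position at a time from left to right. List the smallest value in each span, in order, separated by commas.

1, 1, 4, 4, 4, 7, 7, 5, 4, 4, 4, 4

Sliding a size-5 window across the 16 values:
11 1 4 13 4 → min 1
1 4 13 4 16 → min 1
4 13 4 16 7 → min 4
13 4 16 7 12 → min 4
4 16 7 12 14 → min 4
16 7 12 14 18 → min 7
7 12 14 18 14 → min 7
12 14 18 14 5 → min 5
14 18 14 5 4 → min 4
18 14 5 4 5 → min 4
14 5 4 5 11 → min 4
5 4 5 11 7 → min 4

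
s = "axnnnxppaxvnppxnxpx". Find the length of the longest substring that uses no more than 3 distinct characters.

8

add a: window [a] (1 distinct), len 1
add x: window [a, x] (2 distinct), len 2
add n: window [a, x, n] (3 distinct), len 3
add n: window [a, x, n, n] (3 distinct), len 4
add n: window [a, x, n, n, n] (3 distinct), len 5
add x: window [a, x, n, n, n, x] (3 distinct), len 6
add p: window [x, n, n, n, x, p] (3 distinct), len 6
add p: window [x, n, n, n, x, p, p] (3 distinct), len 7
add a: window [x, p, p, a] (3 distinct), len 4
add x: window [x, p, p, a, x] (3 distinct), len 5
add v: window [a, x, v] (3 distinct), len 3
add n: window [x, v, n] (3 distinct), len 3
add p: window [v, n, p] (3 distinct), len 3
add p: window [v, n, p, p] (3 distinct), len 4
add x: window [n, p, p, x] (3 distinct), len 4
add n: window [n, p, p, x, n] (3 distinct), len 5
add x: window [n, p, p, x, n, x] (3 distinct), len 6
add p: window [n, p, p, x, n, x, p] (3 distinct), len 7
add x: window [n, p, p, x, n, x, p, x] (3 distinct), len 8
Longest length with ≤3 distinct: 8.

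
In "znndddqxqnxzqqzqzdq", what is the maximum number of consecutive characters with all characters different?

add z: [z] len 1
add n: [z, n] len 2
add n (repeat n, move left end past it): [n] len 1
add d: [n, d] len 2
add d (repeat d, move left end past it): [d] len 1
add d (repeat d, move left end past it): [d] len 1
add q: [d, q] len 2
add x: [d, q, x] len 3
add q (repeat q, move left end past it): [x, q] len 2
add n: [x, q, n] len 3
add x (repeat x, move left end past it): [q, n, x] len 3
add z: [q, n, x, z] len 4
add q (repeat q, move left end past it): [n, x, z, q] len 4
add q (repeat q, move left end past it): [q] len 1
add z: [q, z] len 2
add q (repeat q, move left end past it): [z, q] len 2
add z (repeat z, move left end past it): [q, z] len 2
add d: [q, z, d] len 3
add q (repeat q, move left end past it): [z, d, q] len 3
Longest all-distinct length: 4.

4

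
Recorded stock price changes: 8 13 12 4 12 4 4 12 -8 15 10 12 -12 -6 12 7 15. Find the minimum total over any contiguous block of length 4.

(8, 13, 12, 4) → sum 37
(13, 12, 4, 12) → sum 41
(12, 4, 12, 4) → sum 32
(4, 12, 4, 4) → sum 24
(12, 4, 4, 12) → sum 32
(4, 4, 12, -8) → sum 12
(4, 12, -8, 15) → sum 23
(12, -8, 15, 10) → sum 29
(-8, 15, 10, 12) → sum 29
(15, 10, 12, -12) → sum 25
(10, 12, -12, -6) → sum 4
(12, -12, -6, 12) → sum 6
(-12, -6, 12, 7) → sum 1
(-6, 12, 7, 15) → sum 28
Minimum of these is 1.

1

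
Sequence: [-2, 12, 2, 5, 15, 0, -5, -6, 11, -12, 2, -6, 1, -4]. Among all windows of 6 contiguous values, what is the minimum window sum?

-2 12 2 5 15 0 → sum 32
12 2 5 15 0 -5 → sum 29
2 5 15 0 -5 -6 → sum 11
5 15 0 -5 -6 11 → sum 20
15 0 -5 -6 11 -12 → sum 3
0 -5 -6 11 -12 2 → sum -10
-5 -6 11 -12 2 -6 → sum -16
-6 11 -12 2 -6 1 → sum -10
11 -12 2 -6 1 -4 → sum -8
Minimum of these is -16.

-16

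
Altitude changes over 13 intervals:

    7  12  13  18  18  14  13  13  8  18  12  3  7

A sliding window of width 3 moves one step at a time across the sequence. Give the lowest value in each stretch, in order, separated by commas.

Sliding a size-3 window across the 13 values:
7 12 13 → min 7
12 13 18 → min 12
13 18 18 → min 13
18 18 14 → min 14
18 14 13 → min 13
14 13 13 → min 13
13 13 8 → min 8
13 8 18 → min 8
8 18 12 → min 8
18 12 3 → min 3
12 3 7 → min 3

7, 12, 13, 14, 13, 13, 8, 8, 8, 3, 3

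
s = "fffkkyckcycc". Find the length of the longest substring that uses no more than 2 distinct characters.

5

[f] 1 distinct, len 1
[f, f] 1 distinct, len 2
[f, f, f] 1 distinct, len 3
[f, f, f, k] 2 distinct, len 4
[f, f, f, k, k] 2 distinct, len 5
[k, k, y] 2 distinct, len 3
[y, c] 2 distinct, len 2
[c, k] 2 distinct, len 2
[c, k, c] 2 distinct, len 3
[c, y] 2 distinct, len 2
[c, y, c] 2 distinct, len 3
[c, y, c, c] 2 distinct, len 4
Longest length with ≤2 distinct: 5.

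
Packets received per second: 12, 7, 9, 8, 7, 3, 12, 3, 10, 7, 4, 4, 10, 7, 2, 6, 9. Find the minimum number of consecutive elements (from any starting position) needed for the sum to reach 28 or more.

add 12: running sum 12 < 28
add 7: running sum 19 < 28
add 9: shortest ending here [12, 7, 9] sum 28, len 3
add 8: shortest ending here [12, 7, 9, 8] sum 36, len 4
add 7: shortest ending here [7, 9, 8, 7] sum 31, len 4
add 3: shortest ending here [7, 9, 8, 7, 3] sum 34, len 5
add 12: shortest ending here [8, 7, 3, 12] sum 30, len 4
add 3: shortest ending here [8, 7, 3, 12, 3] sum 33, len 5
add 10: shortest ending here [3, 12, 3, 10] sum 28, len 4
add 7: shortest ending here [12, 3, 10, 7] sum 32, len 4
add 4: shortest ending here [12, 3, 10, 7, 4] sum 36, len 5
add 4: shortest ending here [3, 10, 7, 4, 4] sum 28, len 5
add 10: shortest ending here [10, 7, 4, 4, 10] sum 35, len 5
add 7: shortest ending here [7, 4, 4, 10, 7] sum 32, len 5
add 2: shortest ending here [7, 4, 4, 10, 7, 2] sum 34, len 6
add 6: shortest ending here [4, 10, 7, 2, 6] sum 29, len 5
add 9: shortest ending here [10, 7, 2, 6, 9] sum 34, len 5
Shortest qualifying length: 3.

3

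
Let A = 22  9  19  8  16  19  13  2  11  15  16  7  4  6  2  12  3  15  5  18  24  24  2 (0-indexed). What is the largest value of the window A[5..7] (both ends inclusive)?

Elements at indices 5..7: 19, 13, 2
max(19, 13, 2) = 19

19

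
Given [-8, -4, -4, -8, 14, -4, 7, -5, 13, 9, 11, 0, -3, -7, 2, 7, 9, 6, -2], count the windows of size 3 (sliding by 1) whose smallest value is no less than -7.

(-8, -4, -4) → min -8
(-4, -4, -8) → min -8
(-4, -8, 14) → min -8
(-8, 14, -4) → min -8
(14, -4, 7) → min -4  ≥ -7 ✓
(-4, 7, -5) → min -5  ≥ -7 ✓
(7, -5, 13) → min -5  ≥ -7 ✓
(-5, 13, 9) → min -5  ≥ -7 ✓
(13, 9, 11) → min 9  ≥ -7 ✓
(9, 11, 0) → min 0  ≥ -7 ✓
(11, 0, -3) → min -3  ≥ -7 ✓
(0, -3, -7) → min -7  ≥ -7 ✓
(-3, -7, 2) → min -7  ≥ -7 ✓
(-7, 2, 7) → min -7  ≥ -7 ✓
(2, 7, 9) → min 2  ≥ -7 ✓
(7, 9, 6) → min 6  ≥ -7 ✓
(9, 6, -2) → min -2  ≥ -7 ✓
13 windows satisfy the condition.

13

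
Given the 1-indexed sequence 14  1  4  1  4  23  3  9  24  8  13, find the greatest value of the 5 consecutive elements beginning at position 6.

24

Elements at indices 6..10: 23, 3, 9, 24, 8
max(23, 3, 9, 24, 8) = 24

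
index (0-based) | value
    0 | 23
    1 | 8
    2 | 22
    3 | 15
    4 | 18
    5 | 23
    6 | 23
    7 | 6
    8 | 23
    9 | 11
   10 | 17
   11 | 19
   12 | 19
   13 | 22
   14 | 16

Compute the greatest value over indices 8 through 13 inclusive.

Elements at indices 8..13: 23, 11, 17, 19, 19, 22
max(23, 11, 17, 19, 19, 22) = 23

23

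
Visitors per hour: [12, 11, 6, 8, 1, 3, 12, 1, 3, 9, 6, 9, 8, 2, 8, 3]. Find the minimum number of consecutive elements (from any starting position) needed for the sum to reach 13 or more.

2

Extend right; whenever the sum reaches 13, record the length and shrink from the left:
add 12: running sum 12 < 13
end 1: [12, 11] sum 23, len 2
end 2: [11, 6] sum 17, len 2
end 3: [6, 8] sum 14, len 2
end 4: [6, 8, 1] sum 15, len 3
end 5: [6, 8, 1, 3] sum 18, len 4
end 6: [3, 12] sum 15, len 2
end 7: [12, 1] sum 13, len 2
end 8: [12, 1, 3] sum 16, len 3
end 9: [1, 3, 9] sum 13, len 3
end 10: [9, 6] sum 15, len 2
end 11: [6, 9] sum 15, len 2
end 12: [9, 8] sum 17, len 2
end 13: [9, 8, 2] sum 19, len 3
end 14: [8, 2, 8] sum 18, len 3
end 15: [2, 8, 3] sum 13, len 3
Shortest qualifying length: 2.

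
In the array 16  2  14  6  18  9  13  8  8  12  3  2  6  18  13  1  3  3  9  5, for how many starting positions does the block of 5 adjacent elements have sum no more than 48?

(16, 2, 14, 6, 18) → sum 56
(2, 14, 6, 18, 9) → sum 49
(14, 6, 18, 9, 13) → sum 60
(6, 18, 9, 13, 8) → sum 54
(18, 9, 13, 8, 8) → sum 56
(9, 13, 8, 8, 12) → sum 50
(13, 8, 8, 12, 3) → sum 44  ≤ 48 ✓
(8, 8, 12, 3, 2) → sum 33  ≤ 48 ✓
(8, 12, 3, 2, 6) → sum 31  ≤ 48 ✓
(12, 3, 2, 6, 18) → sum 41  ≤ 48 ✓
(3, 2, 6, 18, 13) → sum 42  ≤ 48 ✓
(2, 6, 18, 13, 1) → sum 40  ≤ 48 ✓
(6, 18, 13, 1, 3) → sum 41  ≤ 48 ✓
(18, 13, 1, 3, 3) → sum 38  ≤ 48 ✓
(13, 1, 3, 3, 9) → sum 29  ≤ 48 ✓
(1, 3, 3, 9, 5) → sum 21  ≤ 48 ✓
10 windows satisfy the condition.

10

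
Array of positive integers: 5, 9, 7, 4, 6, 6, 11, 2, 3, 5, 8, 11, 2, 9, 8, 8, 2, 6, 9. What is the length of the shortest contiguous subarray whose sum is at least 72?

11

add 5: running sum 5 < 72
add 9: running sum 14 < 72
add 7: running sum 21 < 72
add 4: running sum 25 < 72
add 6: running sum 31 < 72
add 6: running sum 37 < 72
add 11: running sum 48 < 72
add 2: running sum 50 < 72
add 3: running sum 53 < 72
add 5: running sum 58 < 72
add 8: running sum 66 < 72
add 11: shortest ending here [9, 7, 4, 6, 6, 11, 2, 3, 5, 8, 11] sum 72, len 11
add 2: shortest ending here [9, 7, 4, 6, 6, 11, 2, 3, 5, 8, 11, 2] sum 74, len 12
add 9: shortest ending here [7, 4, 6, 6, 11, 2, 3, 5, 8, 11, 2, 9] sum 74, len 12
add 8: shortest ending here [4, 6, 6, 11, 2, 3, 5, 8, 11, 2, 9, 8] sum 75, len 12
add 8: shortest ending here [6, 11, 2, 3, 5, 8, 11, 2, 9, 8, 8] sum 73, len 11
add 2: shortest ending here [6, 11, 2, 3, 5, 8, 11, 2, 9, 8, 8, 2] sum 75, len 12
add 6: shortest ending here [11, 2, 3, 5, 8, 11, 2, 9, 8, 8, 2, 6] sum 75, len 12
add 9: shortest ending here [2, 3, 5, 8, 11, 2, 9, 8, 8, 2, 6, 9] sum 73, len 12
Shortest qualifying length: 11.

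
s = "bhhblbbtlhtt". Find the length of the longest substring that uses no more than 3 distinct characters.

Extend right; when distinct count exceeds 3, shrink from the left:
add b: window [b] (1 distinct), len 1
add h: window [b, h] (2 distinct), len 2
add h: window [b, h, h] (2 distinct), len 3
add b: window [b, h, h, b] (2 distinct), len 4
add l: window [b, h, h, b, l] (3 distinct), len 5
add b: window [b, h, h, b, l, b] (3 distinct), len 6
add b: window [b, h, h, b, l, b, b] (3 distinct), len 7
add t: window [b, l, b, b, t] (3 distinct), len 5
add l: window [b, l, b, b, t, l] (3 distinct), len 6
add h: window [t, l, h] (3 distinct), len 3
add t: window [t, l, h, t] (3 distinct), len 4
add t: window [t, l, h, t, t] (3 distinct), len 5
Longest length with ≤3 distinct: 7.

7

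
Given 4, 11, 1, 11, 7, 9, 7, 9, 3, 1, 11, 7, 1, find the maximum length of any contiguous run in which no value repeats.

5

[4] len 1
[4, 11] len 2
[4, 11, 1] len 3
[1, 11] len 2
[1, 11, 7] len 3
[1, 11, 7, 9] len 4
[9, 7] len 2
[7, 9] len 2
[7, 9, 3] len 3
[7, 9, 3, 1] len 4
[7, 9, 3, 1, 11] len 5
[9, 3, 1, 11, 7] len 5
[11, 7, 1] len 3
Longest all-distinct length: 5.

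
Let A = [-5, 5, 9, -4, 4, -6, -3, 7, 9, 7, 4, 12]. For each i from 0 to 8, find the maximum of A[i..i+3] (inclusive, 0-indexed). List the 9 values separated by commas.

(-5, 5, 9, -4) → max 9
(5, 9, -4, 4) → max 9
(9, -4, 4, -6) → max 9
(-4, 4, -6, -3) → max 4
(4, -6, -3, 7) → max 7
(-6, -3, 7, 9) → max 9
(-3, 7, 9, 7) → max 9
(7, 9, 7, 4) → max 9
(9, 7, 4, 12) → max 12

9, 9, 9, 4, 7, 9, 9, 9, 12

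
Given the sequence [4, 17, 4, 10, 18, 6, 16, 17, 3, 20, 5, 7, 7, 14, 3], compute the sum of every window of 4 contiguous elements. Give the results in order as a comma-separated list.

35, 49, 38, 50, 57, 42, 56, 45, 35, 39, 33, 31

[4, 17, 4, 10] → sum 35
[17, 4, 10, 18] → sum 49
[4, 10, 18, 6] → sum 38
[10, 18, 6, 16] → sum 50
[18, 6, 16, 17] → sum 57
[6, 16, 17, 3] → sum 42
[16, 17, 3, 20] → sum 56
[17, 3, 20, 5] → sum 45
[3, 20, 5, 7] → sum 35
[20, 5, 7, 7] → sum 39
[5, 7, 7, 14] → sum 33
[7, 7, 14, 3] → sum 31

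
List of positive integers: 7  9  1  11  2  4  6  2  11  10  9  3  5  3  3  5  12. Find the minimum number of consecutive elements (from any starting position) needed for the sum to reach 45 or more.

7

add 7: running sum 7 < 45
add 9: running sum 16 < 45
add 1: running sum 17 < 45
add 11: running sum 28 < 45
add 2: running sum 30 < 45
add 4: running sum 34 < 45
add 6: running sum 40 < 45
add 2: running sum 42 < 45
add 11: shortest ending here [9, 1, 11, 2, 4, 6, 2, 11] sum 46, len 8
add 10: shortest ending here [11, 2, 4, 6, 2, 11, 10] sum 46, len 7
add 9: shortest ending here [11, 2, 4, 6, 2, 11, 10, 9] sum 55, len 8
add 3: shortest ending here [4, 6, 2, 11, 10, 9, 3] sum 45, len 7
add 5: shortest ending here [6, 2, 11, 10, 9, 3, 5] sum 46, len 7
add 3: shortest ending here [6, 2, 11, 10, 9, 3, 5, 3] sum 49, len 8
add 3: shortest ending here [2, 11, 10, 9, 3, 5, 3, 3] sum 46, len 8
add 5: shortest ending here [11, 10, 9, 3, 5, 3, 3, 5] sum 49, len 8
add 12: shortest ending here [10, 9, 3, 5, 3, 3, 5, 12] sum 50, len 8
Shortest qualifying length: 7.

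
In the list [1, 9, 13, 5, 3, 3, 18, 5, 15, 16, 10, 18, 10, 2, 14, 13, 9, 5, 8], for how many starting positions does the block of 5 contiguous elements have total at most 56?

1 9 13 5 3 → sum 31  ≤ 56 ✓
9 13 5 3 3 → sum 33  ≤ 56 ✓
13 5 3 3 18 → sum 42  ≤ 56 ✓
5 3 3 18 5 → sum 34  ≤ 56 ✓
3 3 18 5 15 → sum 44  ≤ 56 ✓
3 18 5 15 16 → sum 57
18 5 15 16 10 → sum 64
5 15 16 10 18 → sum 64
15 16 10 18 10 → sum 69
16 10 18 10 2 → sum 56  ≤ 56 ✓
10 18 10 2 14 → sum 54  ≤ 56 ✓
18 10 2 14 13 → sum 57
10 2 14 13 9 → sum 48  ≤ 56 ✓
2 14 13 9 5 → sum 43  ≤ 56 ✓
14 13 9 5 8 → sum 49  ≤ 56 ✓
10 windows satisfy the condition.

10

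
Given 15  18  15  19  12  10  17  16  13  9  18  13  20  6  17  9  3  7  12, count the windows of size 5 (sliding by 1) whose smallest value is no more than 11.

(15, 18, 15, 19, 12) → min 12
(18, 15, 19, 12, 10) → min 10  ≤ 11 ✓
(15, 19, 12, 10, 17) → min 10  ≤ 11 ✓
(19, 12, 10, 17, 16) → min 10  ≤ 11 ✓
(12, 10, 17, 16, 13) → min 10  ≤ 11 ✓
(10, 17, 16, 13, 9) → min 9  ≤ 11 ✓
(17, 16, 13, 9, 18) → min 9  ≤ 11 ✓
(16, 13, 9, 18, 13) → min 9  ≤ 11 ✓
(13, 9, 18, 13, 20) → min 9  ≤ 11 ✓
(9, 18, 13, 20, 6) → min 6  ≤ 11 ✓
(18, 13, 20, 6, 17) → min 6  ≤ 11 ✓
(13, 20, 6, 17, 9) → min 6  ≤ 11 ✓
(20, 6, 17, 9, 3) → min 3  ≤ 11 ✓
(6, 17, 9, 3, 7) → min 3  ≤ 11 ✓
(17, 9, 3, 7, 12) → min 3  ≤ 11 ✓
14 windows satisfy the condition.

14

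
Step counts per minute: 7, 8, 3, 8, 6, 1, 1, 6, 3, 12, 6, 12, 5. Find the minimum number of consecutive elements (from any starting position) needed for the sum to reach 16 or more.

Extend right; whenever the sum reaches 16, record the length and shrink from the left:
add 7: running sum 7 < 16
add 8: running sum 15 < 16
end 2: [7, 8, 3] sum 18, len 3
end 3: [8, 3, 8] sum 19, len 3
end 4: [3, 8, 6] sum 17, len 3
end 5: [3, 8, 6, 1] sum 18, len 4
end 6: [8, 6, 1, 1] sum 16, len 4
end 7: [8, 6, 1, 1, 6] sum 22, len 5
end 8: [6, 1, 1, 6, 3] sum 17, len 5
end 9: [6, 3, 12] sum 21, len 3
end 10: [12, 6] sum 18, len 2
end 11: [6, 12] sum 18, len 2
end 12: [12, 5] sum 17, len 2
Shortest qualifying length: 2.

2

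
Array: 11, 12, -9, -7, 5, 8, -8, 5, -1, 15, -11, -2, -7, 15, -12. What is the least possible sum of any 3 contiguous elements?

11 12 -9 → sum 14
12 -9 -7 → sum -4
-9 -7 5 → sum -11
-7 5 8 → sum 6
5 8 -8 → sum 5
8 -8 5 → sum 5
-8 5 -1 → sum -4
5 -1 15 → sum 19
-1 15 -11 → sum 3
15 -11 -2 → sum 2
-11 -2 -7 → sum -20
-2 -7 15 → sum 6
-7 15 -12 → sum -4
Least of these is -20.

-20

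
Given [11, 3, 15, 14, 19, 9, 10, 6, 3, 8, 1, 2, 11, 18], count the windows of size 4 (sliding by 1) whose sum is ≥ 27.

[11, 3, 15, 14] → sum 43  ≥ 27 ✓
[3, 15, 14, 19] → sum 51  ≥ 27 ✓
[15, 14, 19, 9] → sum 57  ≥ 27 ✓
[14, 19, 9, 10] → sum 52  ≥ 27 ✓
[19, 9, 10, 6] → sum 44  ≥ 27 ✓
[9, 10, 6, 3] → sum 28  ≥ 27 ✓
[10, 6, 3, 8] → sum 27  ≥ 27 ✓
[6, 3, 8, 1] → sum 18
[3, 8, 1, 2] → sum 14
[8, 1, 2, 11] → sum 22
[1, 2, 11, 18] → sum 32  ≥ 27 ✓
8 windows satisfy the condition.

8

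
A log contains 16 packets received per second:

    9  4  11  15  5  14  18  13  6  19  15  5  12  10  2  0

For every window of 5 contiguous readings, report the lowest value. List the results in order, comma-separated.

4, 4, 5, 5, 5, 6, 6, 5, 5, 5, 2, 0

[9, 4, 11, 15, 5] → min 4
[4, 11, 15, 5, 14] → min 4
[11, 15, 5, 14, 18] → min 5
[15, 5, 14, 18, 13] → min 5
[5, 14, 18, 13, 6] → min 5
[14, 18, 13, 6, 19] → min 6
[18, 13, 6, 19, 15] → min 6
[13, 6, 19, 15, 5] → min 5
[6, 19, 15, 5, 12] → min 5
[19, 15, 5, 12, 10] → min 5
[15, 5, 12, 10, 2] → min 2
[5, 12, 10, 2, 0] → min 0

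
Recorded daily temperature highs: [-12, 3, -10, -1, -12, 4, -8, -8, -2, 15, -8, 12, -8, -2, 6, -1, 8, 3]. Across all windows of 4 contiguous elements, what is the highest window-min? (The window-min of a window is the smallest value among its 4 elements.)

-12 3 -10 -1 → min -12
3 -10 -1 -12 → min -12
-10 -1 -12 4 → min -12
-1 -12 4 -8 → min -12
-12 4 -8 -8 → min -12
4 -8 -8 -2 → min -8
-8 -8 -2 15 → min -8
-8 -2 15 -8 → min -8
-2 15 -8 12 → min -8
15 -8 12 -8 → min -8
-8 12 -8 -2 → min -8
12 -8 -2 6 → min -8
-8 -2 6 -1 → min -8
-2 6 -1 8 → min -2
6 -1 8 3 → min -1
Highest of these is -1.

-1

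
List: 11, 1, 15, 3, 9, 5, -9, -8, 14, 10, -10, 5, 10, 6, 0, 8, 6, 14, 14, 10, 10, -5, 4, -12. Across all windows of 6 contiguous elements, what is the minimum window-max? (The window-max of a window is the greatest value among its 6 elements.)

[11, 1, 15, 3, 9, 5] → max 15
[1, 15, 3, 9, 5, -9] → max 15
[15, 3, 9, 5, -9, -8] → max 15
[3, 9, 5, -9, -8, 14] → max 14
[9, 5, -9, -8, 14, 10] → max 14
[5, -9, -8, 14, 10, -10] → max 14
[-9, -8, 14, 10, -10, 5] → max 14
[-8, 14, 10, -10, 5, 10] → max 14
[14, 10, -10, 5, 10, 6] → max 14
[10, -10, 5, 10, 6, 0] → max 10
[-10, 5, 10, 6, 0, 8] → max 10
[5, 10, 6, 0, 8, 6] → max 10
[10, 6, 0, 8, 6, 14] → max 14
[6, 0, 8, 6, 14, 14] → max 14
[0, 8, 6, 14, 14, 10] → max 14
[8, 6, 14, 14, 10, 10] → max 14
[6, 14, 14, 10, 10, -5] → max 14
[14, 14, 10, 10, -5, 4] → max 14
[14, 10, 10, -5, 4, -12] → max 14
Minimum of these is 10.

10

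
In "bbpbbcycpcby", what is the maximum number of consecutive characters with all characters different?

[b] len 1
[b] len 1
[b, p] len 2
[p, b] len 2
[b] len 1
[b, c] len 2
[b, c, y] len 3
[y, c] len 2
[y, c, p] len 3
[p, c] len 2
[p, c, b] len 3
[p, c, b, y] len 4
Longest all-distinct length: 4.

4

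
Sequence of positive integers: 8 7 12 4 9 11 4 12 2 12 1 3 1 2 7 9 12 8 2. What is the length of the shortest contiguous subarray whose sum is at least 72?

9

add 8: running sum 8 < 72
add 7: running sum 15 < 72
add 12: running sum 27 < 72
add 4: running sum 31 < 72
add 9: running sum 40 < 72
add 11: running sum 51 < 72
add 4: running sum 55 < 72
add 12: running sum 67 < 72
add 2: running sum 69 < 72
end 9: [7, 12, 4, 9, 11, 4, 12, 2, 12] sum 73, len 9
end 10: [7, 12, 4, 9, 11, 4, 12, 2, 12, 1] sum 74, len 10
end 11: [7, 12, 4, 9, 11, 4, 12, 2, 12, 1, 3] sum 77, len 11
end 12: [7, 12, 4, 9, 11, 4, 12, 2, 12, 1, 3, 1] sum 78, len 12
end 13: [12, 4, 9, 11, 4, 12, 2, 12, 1, 3, 1, 2] sum 73, len 12
end 14: [12, 4, 9, 11, 4, 12, 2, 12, 1, 3, 1, 2, 7] sum 80, len 13
end 15: [9, 11, 4, 12, 2, 12, 1, 3, 1, 2, 7, 9] sum 73, len 12
end 16: [11, 4, 12, 2, 12, 1, 3, 1, 2, 7, 9, 12] sum 76, len 12
end 17: [4, 12, 2, 12, 1, 3, 1, 2, 7, 9, 12, 8] sum 73, len 12
end 18: [4, 12, 2, 12, 1, 3, 1, 2, 7, 9, 12, 8, 2] sum 75, len 13
Shortest qualifying length: 9.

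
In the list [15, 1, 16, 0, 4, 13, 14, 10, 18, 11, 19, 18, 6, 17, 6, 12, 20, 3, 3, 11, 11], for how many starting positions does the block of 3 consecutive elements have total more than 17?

16

[15, 1, 16] → sum 32  > 17 ✓
[1, 16, 0] → sum 17
[16, 0, 4] → sum 20  > 17 ✓
[0, 4, 13] → sum 17
[4, 13, 14] → sum 31  > 17 ✓
[13, 14, 10] → sum 37  > 17 ✓
[14, 10, 18] → sum 42  > 17 ✓
[10, 18, 11] → sum 39  > 17 ✓
[18, 11, 19] → sum 48  > 17 ✓
[11, 19, 18] → sum 48  > 17 ✓
[19, 18, 6] → sum 43  > 17 ✓
[18, 6, 17] → sum 41  > 17 ✓
[6, 17, 6] → sum 29  > 17 ✓
[17, 6, 12] → sum 35  > 17 ✓
[6, 12, 20] → sum 38  > 17 ✓
[12, 20, 3] → sum 35  > 17 ✓
[20, 3, 3] → sum 26  > 17 ✓
[3, 3, 11] → sum 17
[3, 11, 11] → sum 25  > 17 ✓
16 windows satisfy the condition.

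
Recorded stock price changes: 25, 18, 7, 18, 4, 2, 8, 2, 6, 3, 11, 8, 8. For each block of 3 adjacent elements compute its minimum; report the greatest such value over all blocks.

[25, 18, 7] → min 7
[18, 7, 18] → min 7
[7, 18, 4] → min 4
[18, 4, 2] → min 2
[4, 2, 8] → min 2
[2, 8, 2] → min 2
[8, 2, 6] → min 2
[2, 6, 3] → min 2
[6, 3, 11] → min 3
[3, 11, 8] → min 3
[11, 8, 8] → min 8
Greatest of these is 8.

8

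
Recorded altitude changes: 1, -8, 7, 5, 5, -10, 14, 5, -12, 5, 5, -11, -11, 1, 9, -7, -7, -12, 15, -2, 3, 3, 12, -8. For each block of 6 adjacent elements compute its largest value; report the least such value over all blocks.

5

[1, -8, 7, 5, 5, -10] → max 7
[-8, 7, 5, 5, -10, 14] → max 14
[7, 5, 5, -10, 14, 5] → max 14
[5, 5, -10, 14, 5, -12] → max 14
[5, -10, 14, 5, -12, 5] → max 14
[-10, 14, 5, -12, 5, 5] → max 14
[14, 5, -12, 5, 5, -11] → max 14
[5, -12, 5, 5, -11, -11] → max 5
[-12, 5, 5, -11, -11, 1] → max 5
[5, 5, -11, -11, 1, 9] → max 9
[5, -11, -11, 1, 9, -7] → max 9
[-11, -11, 1, 9, -7, -7] → max 9
[-11, 1, 9, -7, -7, -12] → max 9
[1, 9, -7, -7, -12, 15] → max 15
[9, -7, -7, -12, 15, -2] → max 15
[-7, -7, -12, 15, -2, 3] → max 15
[-7, -12, 15, -2, 3, 3] → max 15
[-12, 15, -2, 3, 3, 12] → max 15
[15, -2, 3, 3, 12, -8] → max 15
Least of these is 5.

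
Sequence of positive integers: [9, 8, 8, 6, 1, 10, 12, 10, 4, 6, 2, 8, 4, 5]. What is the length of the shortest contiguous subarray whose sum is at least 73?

10

add 9: running sum 9 < 73
add 8: running sum 17 < 73
add 8: running sum 25 < 73
add 6: running sum 31 < 73
add 1: running sum 32 < 73
add 10: running sum 42 < 73
add 12: running sum 54 < 73
add 10: running sum 64 < 73
add 4: running sum 68 < 73
add 6: shortest ending here [9, 8, 8, 6, 1, 10, 12, 10, 4, 6] sum 74, len 10
add 2: shortest ending here [9, 8, 8, 6, 1, 10, 12, 10, 4, 6, 2] sum 76, len 11
add 8: shortest ending here [8, 8, 6, 1, 10, 12, 10, 4, 6, 2, 8] sum 75, len 11
add 4: shortest ending here [8, 8, 6, 1, 10, 12, 10, 4, 6, 2, 8, 4] sum 79, len 12
add 5: shortest ending here [8, 6, 1, 10, 12, 10, 4, 6, 2, 8, 4, 5] sum 76, len 12
Shortest qualifying length: 10.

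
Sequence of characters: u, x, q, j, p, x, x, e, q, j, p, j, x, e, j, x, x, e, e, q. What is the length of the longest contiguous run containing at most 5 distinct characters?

19

add u: window [u] (1 distinct), len 1
add x: window [u, x] (2 distinct), len 2
add q: window [u, x, q] (3 distinct), len 3
add j: window [u, x, q, j] (4 distinct), len 4
add p: window [u, x, q, j, p] (5 distinct), len 5
add x: window [u, x, q, j, p, x] (5 distinct), len 6
add x: window [u, x, q, j, p, x, x] (5 distinct), len 7
add e: window [x, q, j, p, x, x, e] (5 distinct), len 7
add q: window [x, q, j, p, x, x, e, q] (5 distinct), len 8
add j: window [x, q, j, p, x, x, e, q, j] (5 distinct), len 9
add p: window [x, q, j, p, x, x, e, q, j, p] (5 distinct), len 10
add j: window [x, q, j, p, x, x, e, q, j, p, j] (5 distinct), len 11
add x: window [x, q, j, p, x, x, e, q, j, p, j, x] (5 distinct), len 12
add e: window [x, q, j, p, x, x, e, q, j, p, j, x, e] (5 distinct), len 13
add j: window [x, q, j, p, x, x, e, q, j, p, j, x, e, j] (5 distinct), len 14
add x: window [x, q, j, p, x, x, e, q, j, p, j, x, e, j, x] (5 distinct), len 15
add x: window [x, q, j, p, x, x, e, q, j, p, j, x, e, j, x, x] (5 distinct), len 16
add e: window [x, q, j, p, x, x, e, q, j, p, j, x, e, j, x, x, e] (5 distinct), len 17
add e: window [x, q, j, p, x, x, e, q, j, p, j, x, e, j, x, x, e, e] (5 distinct), len 18
add q: window [x, q, j, p, x, x, e, q, j, p, j, x, e, j, x, x, e, e, q] (5 distinct), len 19
Longest length with ≤5 distinct: 19.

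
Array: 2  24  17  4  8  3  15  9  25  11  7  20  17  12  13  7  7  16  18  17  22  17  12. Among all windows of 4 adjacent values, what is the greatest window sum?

74

[2, 24, 17, 4] → sum 47
[24, 17, 4, 8] → sum 53
[17, 4, 8, 3] → sum 32
[4, 8, 3, 15] → sum 30
[8, 3, 15, 9] → sum 35
[3, 15, 9, 25] → sum 52
[15, 9, 25, 11] → sum 60
[9, 25, 11, 7] → sum 52
[25, 11, 7, 20] → sum 63
[11, 7, 20, 17] → sum 55
[7, 20, 17, 12] → sum 56
[20, 17, 12, 13] → sum 62
[17, 12, 13, 7] → sum 49
[12, 13, 7, 7] → sum 39
[13, 7, 7, 16] → sum 43
[7, 7, 16, 18] → sum 48
[7, 16, 18, 17] → sum 58
[16, 18, 17, 22] → sum 73
[18, 17, 22, 17] → sum 74
[17, 22, 17, 12] → sum 68
Greatest of these is 74.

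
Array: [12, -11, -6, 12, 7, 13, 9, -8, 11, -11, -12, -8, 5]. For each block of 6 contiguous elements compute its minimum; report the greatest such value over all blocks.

Each size-6 window and its min:
12 -11 -6 12 7 13 → min -11
-11 -6 12 7 13 9 → min -11
-6 12 7 13 9 -8 → min -8
12 7 13 9 -8 11 → min -8
7 13 9 -8 11 -11 → min -11
13 9 -8 11 -11 -12 → min -12
9 -8 11 -11 -12 -8 → min -12
-8 11 -11 -12 -8 5 → min -12
Greatest of these is -8.

-8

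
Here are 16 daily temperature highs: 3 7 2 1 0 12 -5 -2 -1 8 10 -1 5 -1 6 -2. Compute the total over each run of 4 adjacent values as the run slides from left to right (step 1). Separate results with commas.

13, 10, 15, 8, 5, 4, 0, 15, 16, 22, 13, 9, 8

3 7 2 1 → sum 13
7 2 1 0 → sum 10
2 1 0 12 → sum 15
1 0 12 -5 → sum 8
0 12 -5 -2 → sum 5
12 -5 -2 -1 → sum 4
-5 -2 -1 8 → sum 0
-2 -1 8 10 → sum 15
-1 8 10 -1 → sum 16
8 10 -1 5 → sum 22
10 -1 5 -1 → sum 13
-1 5 -1 6 → sum 9
5 -1 6 -2 → sum 8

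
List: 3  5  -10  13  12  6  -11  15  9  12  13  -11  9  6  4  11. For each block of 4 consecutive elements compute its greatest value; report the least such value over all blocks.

9

[3, 5, -10, 13] → max 13
[5, -10, 13, 12] → max 13
[-10, 13, 12, 6] → max 13
[13, 12, 6, -11] → max 13
[12, 6, -11, 15] → max 15
[6, -11, 15, 9] → max 15
[-11, 15, 9, 12] → max 15
[15, 9, 12, 13] → max 15
[9, 12, 13, -11] → max 13
[12, 13, -11, 9] → max 13
[13, -11, 9, 6] → max 13
[-11, 9, 6, 4] → max 9
[9, 6, 4, 11] → max 11
Least of these is 9.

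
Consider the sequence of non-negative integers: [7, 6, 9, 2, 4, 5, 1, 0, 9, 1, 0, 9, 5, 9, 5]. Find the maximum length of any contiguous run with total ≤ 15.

5

→ 7: sum 7, len 1
→ 6: sum 13, len 2
→ 9 (dropped 7): sum 15, len 2
→ 2 (dropped 6): sum 11, len 2
→ 4: sum 15, len 3
→ 5 (dropped 9): sum 11, len 3
→ 1: sum 12, len 4
→ 0: sum 12, len 5
→ 9 (dropped 2, 4): sum 15, len 4
→ 1 (dropped 5): sum 11, len 4
→ 0: sum 11, len 5
→ 9 (dropped 1, 0, 9): sum 10, len 3
→ 5: sum 15, len 4
→ 9 (dropped 1, 0, 9): sum 14, len 2
→ 5 (dropped 5): sum 14, len 2
Longest length seen: 5.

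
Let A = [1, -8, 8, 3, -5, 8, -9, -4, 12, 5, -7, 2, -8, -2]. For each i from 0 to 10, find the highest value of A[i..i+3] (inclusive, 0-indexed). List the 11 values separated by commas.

8, 8, 8, 8, 8, 12, 12, 12, 12, 5, 2

[1, -8, 8, 3] → max 8
[-8, 8, 3, -5] → max 8
[8, 3, -5, 8] → max 8
[3, -5, 8, -9] → max 8
[-5, 8, -9, -4] → max 8
[8, -9, -4, 12] → max 12
[-9, -4, 12, 5] → max 12
[-4, 12, 5, -7] → max 12
[12, 5, -7, 2] → max 12
[5, -7, 2, -8] → max 5
[-7, 2, -8, -2] → max 2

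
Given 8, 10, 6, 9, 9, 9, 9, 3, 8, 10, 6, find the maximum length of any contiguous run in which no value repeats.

5

add 8: [8] len 1
add 10: [8, 10] len 2
add 6: [8, 10, 6] len 3
add 9: [8, 10, 6, 9] len 4
add 9 (repeat 9, move left end past it): [9] len 1
add 9 (repeat 9, move left end past it): [9] len 1
add 9 (repeat 9, move left end past it): [9] len 1
add 3: [9, 3] len 2
add 8: [9, 3, 8] len 3
add 10: [9, 3, 8, 10] len 4
add 6: [9, 3, 8, 10, 6] len 5
Longest all-distinct length: 5.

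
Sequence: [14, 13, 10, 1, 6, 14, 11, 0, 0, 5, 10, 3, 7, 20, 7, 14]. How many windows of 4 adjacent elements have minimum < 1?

(14, 13, 10, 1) → min 1
(13, 10, 1, 6) → min 1
(10, 1, 6, 14) → min 1
(1, 6, 14, 11) → min 1
(6, 14, 11, 0) → min 0  < 1 ✓
(14, 11, 0, 0) → min 0  < 1 ✓
(11, 0, 0, 5) → min 0  < 1 ✓
(0, 0, 5, 10) → min 0  < 1 ✓
(0, 5, 10, 3) → min 0  < 1 ✓
(5, 10, 3, 7) → min 3
(10, 3, 7, 20) → min 3
(3, 7, 20, 7) → min 3
(7, 20, 7, 14) → min 7
5 windows satisfy the condition.

5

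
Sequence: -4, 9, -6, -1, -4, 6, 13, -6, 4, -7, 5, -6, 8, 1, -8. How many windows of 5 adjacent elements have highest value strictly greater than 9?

5

(-4, 9, -6, -1, -4) → max 9
(9, -6, -1, -4, 6) → max 9
(-6, -1, -4, 6, 13) → max 13  > 9 ✓
(-1, -4, 6, 13, -6) → max 13  > 9 ✓
(-4, 6, 13, -6, 4) → max 13  > 9 ✓
(6, 13, -6, 4, -7) → max 13  > 9 ✓
(13, -6, 4, -7, 5) → max 13  > 9 ✓
(-6, 4, -7, 5, -6) → max 5
(4, -7, 5, -6, 8) → max 8
(-7, 5, -6, 8, 1) → max 8
(5, -6, 8, 1, -8) → max 8
5 windows satisfy the condition.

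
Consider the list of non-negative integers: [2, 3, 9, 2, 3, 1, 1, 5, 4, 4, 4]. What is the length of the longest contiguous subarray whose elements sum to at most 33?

[2] sum 2 len 1
[2, 3] sum 5 len 2
[2, 3, 9] sum 14 len 3
[2, 3, 9, 2] sum 16 len 4
[2, 3, 9, 2, 3] sum 19 len 5
[2, 3, 9, 2, 3, 1] sum 20 len 6
[2, 3, 9, 2, 3, 1, 1] sum 21 len 7
[2, 3, 9, 2, 3, 1, 1, 5] sum 26 len 8
[2, 3, 9, 2, 3, 1, 1, 5, 4] sum 30 len 9
[3, 9, 2, 3, 1, 1, 5, 4, 4] sum 32 len 9
[9, 2, 3, 1, 1, 5, 4, 4, 4] sum 33 len 9
Longest length seen: 9.

9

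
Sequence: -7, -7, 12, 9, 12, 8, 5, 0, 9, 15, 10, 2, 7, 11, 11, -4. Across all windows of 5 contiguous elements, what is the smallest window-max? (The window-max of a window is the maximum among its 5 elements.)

11

-7 -7 12 9 12 → max 12
-7 12 9 12 8 → max 12
12 9 12 8 5 → max 12
9 12 8 5 0 → max 12
12 8 5 0 9 → max 12
8 5 0 9 15 → max 15
5 0 9 15 10 → max 15
0 9 15 10 2 → max 15
9 15 10 2 7 → max 15
15 10 2 7 11 → max 15
10 2 7 11 11 → max 11
2 7 11 11 -4 → max 11
Smallest of these is 11.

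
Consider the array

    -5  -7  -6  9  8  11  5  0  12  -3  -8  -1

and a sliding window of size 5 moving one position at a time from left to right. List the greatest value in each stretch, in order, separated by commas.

(-5, -7, -6, 9, 8) → max 9
(-7, -6, 9, 8, 11) → max 11
(-6, 9, 8, 11, 5) → max 11
(9, 8, 11, 5, 0) → max 11
(8, 11, 5, 0, 12) → max 12
(11, 5, 0, 12, -3) → max 12
(5, 0, 12, -3, -8) → max 12
(0, 12, -3, -8, -1) → max 12

9, 11, 11, 11, 12, 12, 12, 12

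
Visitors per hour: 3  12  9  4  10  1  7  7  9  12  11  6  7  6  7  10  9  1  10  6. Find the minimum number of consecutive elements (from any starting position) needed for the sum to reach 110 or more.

add 3: running sum 3 < 110
add 12: running sum 15 < 110
add 9: running sum 24 < 110
add 4: running sum 28 < 110
add 10: running sum 38 < 110
add 1: running sum 39 < 110
add 7: running sum 46 < 110
add 7: running sum 53 < 110
add 9: running sum 62 < 110
add 12: running sum 74 < 110
add 11: running sum 85 < 110
add 6: running sum 91 < 110
add 7: running sum 98 < 110
add 6: running sum 104 < 110
end 14: [3, 12, 9, 4, 10, 1, 7, 7, 9, 12, 11, 6, 7, 6, 7] sum 111, len 15
end 15: [12, 9, 4, 10, 1, 7, 7, 9, 12, 11, 6, 7, 6, 7, 10] sum 118, len 15
end 16: [9, 4, 10, 1, 7, 7, 9, 12, 11, 6, 7, 6, 7, 10, 9] sum 115, len 15
end 17: [9, 4, 10, 1, 7, 7, 9, 12, 11, 6, 7, 6, 7, 10, 9, 1] sum 116, len 16
end 18: [10, 1, 7, 7, 9, 12, 11, 6, 7, 6, 7, 10, 9, 1, 10] sum 113, len 15
end 19: [10, 1, 7, 7, 9, 12, 11, 6, 7, 6, 7, 10, 9, 1, 10, 6] sum 119, len 16
Shortest qualifying length: 15.

15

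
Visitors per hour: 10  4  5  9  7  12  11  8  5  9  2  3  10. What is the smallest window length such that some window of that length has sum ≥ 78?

add 10: running sum 10 < 78
add 4: running sum 14 < 78
add 5: running sum 19 < 78
add 9: running sum 28 < 78
add 7: running sum 35 < 78
add 12: running sum 47 < 78
add 11: running sum 58 < 78
add 8: running sum 66 < 78
add 5: running sum 71 < 78
add 9: shortest ending here [10, 4, 5, 9, 7, 12, 11, 8, 5, 9] sum 80, len 10
add 2: shortest ending here [10, 4, 5, 9, 7, 12, 11, 8, 5, 9, 2] sum 82, len 11
add 3: shortest ending here [10, 4, 5, 9, 7, 12, 11, 8, 5, 9, 2, 3] sum 85, len 12
add 10: shortest ending here [5, 9, 7, 12, 11, 8, 5, 9, 2, 3, 10] sum 81, len 11
Shortest qualifying length: 10.

10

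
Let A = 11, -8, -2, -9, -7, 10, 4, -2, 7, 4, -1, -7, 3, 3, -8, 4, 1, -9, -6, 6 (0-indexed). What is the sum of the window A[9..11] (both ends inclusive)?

-4

Elements at indices 9..11: 4, -1, -7
sum(4, -1, -7) = -4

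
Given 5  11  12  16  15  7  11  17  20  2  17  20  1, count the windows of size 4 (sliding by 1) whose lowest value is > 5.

[5, 11, 12, 16] → min 5
[11, 12, 16, 15] → min 11  > 5 ✓
[12, 16, 15, 7] → min 7  > 5 ✓
[16, 15, 7, 11] → min 7  > 5 ✓
[15, 7, 11, 17] → min 7  > 5 ✓
[7, 11, 17, 20] → min 7  > 5 ✓
[11, 17, 20, 2] → min 2
[17, 20, 2, 17] → min 2
[20, 2, 17, 20] → min 2
[2, 17, 20, 1] → min 1
5 windows satisfy the condition.

5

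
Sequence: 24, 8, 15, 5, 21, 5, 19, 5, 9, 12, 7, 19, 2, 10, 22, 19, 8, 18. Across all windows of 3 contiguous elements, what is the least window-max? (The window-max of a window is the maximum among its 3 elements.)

(24, 8, 15) → max 24
(8, 15, 5) → max 15
(15, 5, 21) → max 21
(5, 21, 5) → max 21
(21, 5, 19) → max 21
(5, 19, 5) → max 19
(19, 5, 9) → max 19
(5, 9, 12) → max 12
(9, 12, 7) → max 12
(12, 7, 19) → max 19
(7, 19, 2) → max 19
(19, 2, 10) → max 19
(2, 10, 22) → max 22
(10, 22, 19) → max 22
(22, 19, 8) → max 22
(19, 8, 18) → max 19
Least of these is 12.

12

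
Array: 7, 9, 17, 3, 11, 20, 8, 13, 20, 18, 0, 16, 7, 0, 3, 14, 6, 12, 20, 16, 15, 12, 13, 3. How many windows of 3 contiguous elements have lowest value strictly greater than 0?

16

(7, 9, 17) → min 7  > 0 ✓
(9, 17, 3) → min 3  > 0 ✓
(17, 3, 11) → min 3  > 0 ✓
(3, 11, 20) → min 3  > 0 ✓
(11, 20, 8) → min 8  > 0 ✓
(20, 8, 13) → min 8  > 0 ✓
(8, 13, 20) → min 8  > 0 ✓
(13, 20, 18) → min 13  > 0 ✓
(20, 18, 0) → min 0
(18, 0, 16) → min 0
(0, 16, 7) → min 0
(16, 7, 0) → min 0
(7, 0, 3) → min 0
(0, 3, 14) → min 0
(3, 14, 6) → min 3  > 0 ✓
(14, 6, 12) → min 6  > 0 ✓
(6, 12, 20) → min 6  > 0 ✓
(12, 20, 16) → min 12  > 0 ✓
(20, 16, 15) → min 15  > 0 ✓
(16, 15, 12) → min 12  > 0 ✓
(15, 12, 13) → min 12  > 0 ✓
(12, 13, 3) → min 3  > 0 ✓
16 windows satisfy the condition.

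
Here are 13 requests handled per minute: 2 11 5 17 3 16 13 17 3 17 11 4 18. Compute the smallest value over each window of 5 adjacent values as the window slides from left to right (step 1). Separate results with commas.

2, 3, 3, 3, 3, 3, 3, 3, 3

(2, 11, 5, 17, 3) → min 2
(11, 5, 17, 3, 16) → min 3
(5, 17, 3, 16, 13) → min 3
(17, 3, 16, 13, 17) → min 3
(3, 16, 13, 17, 3) → min 3
(16, 13, 17, 3, 17) → min 3
(13, 17, 3, 17, 11) → min 3
(17, 3, 17, 11, 4) → min 3
(3, 17, 11, 4, 18) → min 3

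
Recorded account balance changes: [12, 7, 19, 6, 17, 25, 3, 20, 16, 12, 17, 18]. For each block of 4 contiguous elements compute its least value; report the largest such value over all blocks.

12

(12, 7, 19, 6) → min 6
(7, 19, 6, 17) → min 6
(19, 6, 17, 25) → min 6
(6, 17, 25, 3) → min 3
(17, 25, 3, 20) → min 3
(25, 3, 20, 16) → min 3
(3, 20, 16, 12) → min 3
(20, 16, 12, 17) → min 12
(16, 12, 17, 18) → min 12
Largest of these is 12.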